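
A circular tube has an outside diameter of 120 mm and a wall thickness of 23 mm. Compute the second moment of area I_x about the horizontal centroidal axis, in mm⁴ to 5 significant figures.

I_x ≈ 8.7068 × 10⁶ mm⁴

Split into non-overlapping primitives; take the origin at the lower-left of the bounding box.
Outer circle: ⌀120, A = 11309.73 mm², y = 60 mm, Ī = 10 178 760 mm⁴.
Bore (subtracted): ⌀74, A = 4300.84 mm², y = 60 mm, Ī = 1 471 963 mm⁴.
By symmetry the centroid is at mid-height, ȳ = 60 mm.
All pieces are centred on the horizontal centroidal axis, so I = ΣĪ (holes subtracted) = 8 706 798 mm⁴.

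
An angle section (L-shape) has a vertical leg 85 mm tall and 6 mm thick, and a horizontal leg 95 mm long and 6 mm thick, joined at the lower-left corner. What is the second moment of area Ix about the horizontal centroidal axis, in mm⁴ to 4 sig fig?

Break the section into simple shapes (no overlaps), measuring from the bottom-left corner of the bounding box.
Vertical leg: 6 × 85, A = 510 mm², y = 42.5 mm, Ī = 307 063 mm⁴.
Horizontal leg (remainder): 89 × 6, A = 534 mm², y = 3 mm, Ī = 1 602 mm⁴.
Centroid: ȳ = ΣA·y / ΣA = 22.296 mm.
Transfer each piece to the horizontal centroidal axis using Ī + A·d² with d = y − 22.296:
  vertical leg: d = 20.204 mm → contributes +515 246 mm⁴
  horizontal leg (remainder): d = -19.296 mm → contributes +200 429 mm⁴
Total I = 715 675 mm⁴.

Ix ≈ 7.157 × 10⁵ mm⁴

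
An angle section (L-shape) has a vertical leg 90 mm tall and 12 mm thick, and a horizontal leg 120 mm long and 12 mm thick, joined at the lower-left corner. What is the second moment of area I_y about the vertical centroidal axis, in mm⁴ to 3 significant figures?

Split into non-overlapping primitives; take the origin at the lower-left of the bounding box.
Vertical leg: 12 × 90, A = 1 080 mm², x = 6 mm, Ī = 12 960 mm⁴.
Horizontal leg (remainder): 108 × 12, A = 1 296 mm², x = 66 mm, Ī = 1 259 712 mm⁴.
Centroid: x̄ = ΣA·x / ΣA = 38.727 mm.
Transfer each piece to the vertical centroidal axis using Ī + A·d² with d = x − 38.727:
  vertical leg: d = -32.727 mm → contributes +1 169 720 mm⁴
  horizontal leg (remainder): d = 27.273 mm → contributes +2 223 679 mm⁴
Total I = 3 393 399 mm⁴.

I_y ≈ 3.39 × 10⁶ mm⁴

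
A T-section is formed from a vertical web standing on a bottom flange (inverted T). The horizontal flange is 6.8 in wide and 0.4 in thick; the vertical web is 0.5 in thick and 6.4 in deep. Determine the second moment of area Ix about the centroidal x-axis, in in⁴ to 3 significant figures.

Split into non-overlapping primitives; take the origin at the lower-left of the bounding box.
Flange: 6.8 × 0.4, A = 2.72 in², y = 0.2 in, Ī = 0.036267 in⁴.
Web: 0.5 × 6.4, A = 3.2 in², y = 3.6 in, Ī = 10.923 in⁴.
Centroid: ȳ = ΣA·y / ΣA = 2.0378 in.
Transfer each piece to the centroidal x-axis using Ī + A·d² with d = y − 2.0378:
  flange: d = -1.8378 in → contributes +9.2235 in⁴
  web: d = 1.5622 in → contributes +18.732 in⁴
Total I = 27.955 in⁴.

Ix ≈ 28.0 in⁴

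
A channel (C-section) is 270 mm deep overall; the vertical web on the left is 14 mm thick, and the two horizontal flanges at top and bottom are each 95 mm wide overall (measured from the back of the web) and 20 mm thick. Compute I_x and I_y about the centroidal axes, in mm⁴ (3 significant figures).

I_x ≈ 7.37 × 10⁷ mm⁴, I_y ≈ 5.77 × 10⁶ mm⁴

Decompose the section into non-overlapping parts with the origin at the bottom-left of its bounding rectangle.
Web: 14 × 270, A = 3 780 mm², y = 135 mm, Ī = 22 963 500 mm⁴.
Top flange (beyond web): 81 × 20, A = 1 620 mm², y = 260 mm, Ī = 54 000 mm⁴.
Bottom flange (beyond web): 81 × 20, A = 1 620 mm², y = 10 mm, Ī = 54 000 mm⁴.
By symmetry the centroid is at mid-height, ȳ = 135 mm.
Transfer each piece to the centroidal x-axis using Ī + A·d² with d = y − 135:
  web: d = 0 mm → contributes +22 963 500 mm⁴
  top flange (beyond web): d = 125 mm → contributes +25 366 500 mm⁴
  bottom flange (beyond web): d = -125 mm → contributes +25 366 500 mm⁴
Total I = 73 696 500 mm⁴.
For the y-axis: x̄ = 28.923 mm.
Repeating about the centroidal y-axis gives I_y = 5 769 498 mm⁴.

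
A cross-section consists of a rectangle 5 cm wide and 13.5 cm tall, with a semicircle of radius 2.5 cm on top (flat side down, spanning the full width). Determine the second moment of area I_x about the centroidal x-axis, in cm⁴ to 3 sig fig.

I_x ≈ 1550 cm⁴

Treat the section as a set of non-overlapping primitives; coordinates are from the bounding-box lower-left.
Rectangular body: 5 × 13.5, A = 67.5 cm², y = 6.75 cm, Ī = 1025.2 cm⁴.
Semicircular cap: semicircle r = 2.5, A = 9.8175 cm², y = 14.561 cm, Ī = 4.2874 cm⁴.
Centroid: ȳ = ΣA·y / ΣA = 7.7418 cm.
Transfer each piece to the centroidal x-axis using Ī + A·d² with d = y − 7.7418:
  rectangular body: d = -0.99182 cm → contributes +1091.6 cm⁴
  semicircular cap: d = 6.8192 cm → contributes +460.82 cm⁴
Total I = 1552.4 cm⁴.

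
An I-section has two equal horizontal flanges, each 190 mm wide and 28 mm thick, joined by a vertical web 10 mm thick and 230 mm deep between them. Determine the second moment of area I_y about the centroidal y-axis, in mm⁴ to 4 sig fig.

Break the section into simple shapes (no overlaps), measuring from the bottom-left corner of the bounding box.
Bottom flange: 190 × 28, A = 5 320 mm², x = 95 mm, Ī = 16 004 333 mm⁴.
Web: 10 × 230, A = 2 300 mm², x = 95 mm, Ī = 19166.7 mm⁴.
Top flange: 190 × 28, A = 5 320 mm², x = 95 mm, Ī = 16 004 333 mm⁴.
By symmetry the centroid is at mid-width, x̄ = 95 mm.
All pieces are centred on the centroidal y-axis, so I = ΣĪ = 32 027 833 mm⁴.

I_y ≈ 3.203 × 10⁷ mm⁴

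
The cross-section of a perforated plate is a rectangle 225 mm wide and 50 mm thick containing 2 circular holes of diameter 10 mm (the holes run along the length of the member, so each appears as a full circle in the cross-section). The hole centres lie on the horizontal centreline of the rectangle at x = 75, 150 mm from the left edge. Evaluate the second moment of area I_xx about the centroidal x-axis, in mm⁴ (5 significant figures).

I_xx ≈ 2.3428 × 10⁶ mm⁴

Split into non-overlapping primitives; take the origin at the lower-left of the bounding box.
Plate: 225 × 50, A = 11 250 mm², y = 25 mm, Ī = 2 343 750 mm⁴.
Hole 1 (subtracted): ⌀10, A = 78.53982 mm², y = 25 mm, Ī = 490.8739 mm⁴.
Hole 2 (subtracted): ⌀10, A = 78.53982 mm², y = 25 mm, Ī = 490.8739 mm⁴.
By symmetry the centroid is at mid-height, ȳ = 25 mm.
All pieces are centred on the centroidal x-axis, so I = ΣĪ (holes subtracted) = 2 342 768 mm⁴.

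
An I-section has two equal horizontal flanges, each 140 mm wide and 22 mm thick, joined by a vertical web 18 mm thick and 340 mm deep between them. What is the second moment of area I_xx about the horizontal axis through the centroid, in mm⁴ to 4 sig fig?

I_xx ≈ 2.610 × 10⁸ mm⁴

Treat the section as a set of non-overlapping primitives; coordinates are from the bounding-box lower-left.
Bottom flange: 140 × 22, A = 3 080 mm², y = 11 mm, Ī = 124 227 mm⁴.
Web: 18 × 340, A = 6 120 mm², y = 192 mm, Ī = 58 956 000 mm⁴.
Top flange: 140 × 22, A = 3 080 mm², y = 373 mm, Ī = 124 227 mm⁴.
By symmetry the centroid is at mid-height, ȳ = 192 mm.
Transfer each piece to the horizontal axis through the centroid using Ī + A·d² with d = y − 192:
  bottom flange: d = -181 mm → contributes +101 028 107 mm⁴
  web: d = 0 mm → contributes +58 956 000 mm⁴
  top flange: d = 181 mm → contributes +101 028 107 mm⁴
Total I = 261 012 213 mm⁴.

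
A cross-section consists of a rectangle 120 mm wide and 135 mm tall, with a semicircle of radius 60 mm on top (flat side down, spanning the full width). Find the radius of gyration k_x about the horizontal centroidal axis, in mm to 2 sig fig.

Split into non-overlapping primitives; take the origin at the lower-left of the bounding box.
Rectangular body: 120 × 135, A = 16 200 mm², y = 67.5 mm, Ī = 24 603 750 mm⁴.
Semicircular cap: semicircle r = 60, A = 5 655 mm², y = 160.5 mm, Ī = 1 422 450 mm⁴.
Centroid: ȳ = ΣA·y / ΣA = 91.55 mm.
Transfer each piece to the horizontal centroidal axis using Ī + A·d² with d = y − 91.55:
  rectangular body: d = -24.05 mm → contributes +33 977 221 mm⁴
  semicircular cap: d = 68.91 mm → contributes +28 275 466 mm⁴
Total I = 62 252 687 mm⁴.
Radius of gyration: k = √(I/A) = √(62 252 687 / 21 855) = 53.37 mm.

k_x ≈ 53 mm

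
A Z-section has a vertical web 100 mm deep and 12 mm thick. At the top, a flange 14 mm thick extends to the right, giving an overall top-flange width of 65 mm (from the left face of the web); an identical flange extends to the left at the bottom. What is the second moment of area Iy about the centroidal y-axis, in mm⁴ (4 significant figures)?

Iy ≈ 1.929 × 10⁶ mm⁴

Break the section into simple shapes (no overlaps), measuring from the bottom-left corner of the bounding box.
Web: 12 × 100, A = 1 200 mm², x = 59 mm, Ī = 14 400 mm⁴.
Top flange (beyond web): 53 × 14, A = 742 mm², x = 91.5 mm, Ī = 173 690 mm⁴.
Bottom flange (beyond web): 53 × 14, A = 742 mm², x = 26.5 mm, Ī = 173 690 mm⁴.
Centroid: x̄ = ΣA·x / ΣA = 59 mm.
Transfer each piece to the centroidal y-axis using Ī + A·d² with d = x − 59:
  web: d = 0 mm → contributes +14 400 mm⁴
  top flange (beyond web): d = 32.5 mm → contributes +957 427 mm⁴
  bottom flange (beyond web): d = -32.5 mm → contributes +957 427 mm⁴
Total I = 1 929 255 mm⁴.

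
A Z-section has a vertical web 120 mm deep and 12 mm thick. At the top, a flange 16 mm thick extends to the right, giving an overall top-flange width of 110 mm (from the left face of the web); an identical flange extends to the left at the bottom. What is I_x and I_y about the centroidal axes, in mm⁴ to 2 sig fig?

Treat the section as a set of non-overlapping primitives; coordinates are from the bounding-box lower-left.
Web: 12 × 120, A = 1 440 mm², y = 60 mm, Ī = 1 728 000 mm⁴.
Top flange (beyond web): 98 × 16, A = 1 568 mm², y = 112 mm, Ī = 33 451 mm⁴.
Bottom flange (beyond web): 98 × 16, A = 1 568 mm², y = 8 mm, Ī = 33 451 mm⁴.
Centroid: ȳ = ΣA·y / ΣA = 60 mm.
Transfer each piece to the centroidal x-axis using Ī + A·d² with d = y − 60:
  web: d = 0 mm → contributes +1 728 000 mm⁴
  top flange (beyond web): d = 52 mm → contributes +4 273 323 mm⁴
  bottom flange (beyond web): d = -52 mm → contributes +4 273 323 mm⁴
Total I = 10 274 645 mm⁴.
For the y-axis: x̄ = 104 mm.
Repeating about the centroidal y-axis gives I_y = 12 013 525 mm⁴.

I_x ≈ 1.0 × 10⁷ mm⁴, I_y ≈ 1.2 × 10⁷ mm⁴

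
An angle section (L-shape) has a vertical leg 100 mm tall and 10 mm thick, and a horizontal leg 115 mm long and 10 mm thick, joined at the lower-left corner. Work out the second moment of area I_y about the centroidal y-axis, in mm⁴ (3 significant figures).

I_y ≈ 2.67 × 10⁶ mm⁴

Decompose the section into non-overlapping parts with the origin at the bottom-left of its bounding rectangle.
Vertical leg: 10 × 100, A = 1 000 mm², x = 5 mm, Ī = 8333.3 mm⁴.
Horizontal leg (remainder): 105 × 10, A = 1 050 mm², x = 62.5 mm, Ī = 964 688 mm⁴.
Centroid: x̄ = ΣA·x / ΣA = 34.451 mm.
Transfer each piece to the centroidal y-axis using Ī + A·d² with d = x − 34.451:
  vertical leg: d = -29.451 mm → contributes +875 708 mm⁴
  horizontal leg (remainder): d = 28.049 mm → contributes +1 790 758 mm⁴
Total I = 2 666 466 mm⁴.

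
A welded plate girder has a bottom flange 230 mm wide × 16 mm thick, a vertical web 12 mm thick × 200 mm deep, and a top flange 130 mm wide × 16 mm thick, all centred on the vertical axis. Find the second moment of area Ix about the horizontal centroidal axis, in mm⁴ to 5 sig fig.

Ix ≈ 7.1648 × 10⁷ mm⁴

Split into non-overlapping primitives; take the origin at the lower-left of the bounding box.
Bottom plate: 230 × 16, A = 3 680 mm², y = 8 mm, Ī = 78506.67 mm⁴.
Web plate: 12 × 200, A = 2 400 mm², y = 116 mm, Ī = 8 000 000 mm⁴.
Top plate: 130 × 16, A = 2 080 mm², y = 224 mm, Ī = 44373.33 mm⁴.
Centroid: ȳ = ΣA·y / ΣA = 94.82353 mm.
Transfer each piece to the horizontal centroidal axis using Ī + A·d² with d = y − 94.82353:
  bottom plate: d = -86.82353 mm → contributes +27 819 544 mm⁴
  web plate: d = 21.17647 mm → contributes +9 076 263 mm⁴
  top plate: d = 129.1765 mm → contributes +34 752 419 mm⁴
Total I = 71 648 226 mm⁴.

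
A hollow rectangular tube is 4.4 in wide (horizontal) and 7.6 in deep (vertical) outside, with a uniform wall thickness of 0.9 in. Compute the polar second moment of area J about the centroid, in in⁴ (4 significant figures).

Treat the section as a set of non-overlapping primitives; coordinates are from the bounding-box lower-left.
Outer rectangle: 4.4 × 7.6, A = 33.44 in², y = 3.8 in, Ī = 160.958 in⁴.
Inner void (subtracted): 2.6 × 5.8, A = 15.08 in², y = 3.8 in, Ī = 42.2743 in⁴.
By symmetry the centroid is at mid-height, ȳ = 3.8 in.
All pieces are centred on the centroidal x-axis, so I = ΣĪ (holes subtracted) = 118.684 in⁴.
Repeating about the centroidal y-axis gives I_y = 45.4548 in⁴.
Polar second moment: J = I_x + I_y = 164.138 in⁴.

J ≈ 164.1 in⁴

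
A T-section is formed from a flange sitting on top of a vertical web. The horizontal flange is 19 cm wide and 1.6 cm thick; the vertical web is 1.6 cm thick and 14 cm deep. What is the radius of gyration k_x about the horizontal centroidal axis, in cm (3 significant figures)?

Break the section into simple shapes (no overlaps), measuring from the bottom-left corner of the bounding box.
Flange: 19 × 1.6, A = 30.4 cm², y = 14.8 cm, Ī = 6.4853 cm⁴.
Web: 1.6 × 14, A = 22.4 cm², y = 7 cm, Ī = 365.87 cm⁴.
Centroid: ȳ = ΣA·y / ΣA = 11.491 cm.
Transfer each piece to the horizontal centroidal axis using Ī + A·d² with d = y − 11.491:
  flange: d = 3.3091 cm → contributes +339.37 cm⁴
  web: d = -4.4909 cm → contributes +817.64 cm⁴
Total I = 1 157 cm⁴.
Radius of gyration: k = √(I/A) = √(1 157 / 52.8) = 4.6811 cm.

k_x ≈ 4.68 cm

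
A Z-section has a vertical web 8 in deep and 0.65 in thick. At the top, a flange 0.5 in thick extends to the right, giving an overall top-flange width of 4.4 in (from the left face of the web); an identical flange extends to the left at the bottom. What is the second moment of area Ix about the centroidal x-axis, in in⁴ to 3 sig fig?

Ix ≈ 80.5 in⁴

Treat the section as a set of non-overlapping primitives; coordinates are from the bounding-box lower-left.
Web: 0.65 × 8, A = 5.2 in², y = 4 in, Ī = 27.733 in⁴.
Top flange (beyond web): 3.75 × 0.5, A = 1.875 in², y = 7.75 in, Ī = 0.039063 in⁴.
Bottom flange (beyond web): 3.75 × 0.5, A = 1.875 in², y = 0.25 in, Ī = 0.039063 in⁴.
Centroid: ȳ = ΣA·y / ΣA = 4 in.
Transfer each piece to the centroidal x-axis using Ī + A·d² with d = y − 4:
  web: d = 0 in → contributes +27.733 in⁴
  top flange (beyond web): d = 3.75 in → contributes +26.406 in⁴
  bottom flange (beyond web): d = -3.75 in → contributes +26.406 in⁴
Total I = 80.546 in⁴.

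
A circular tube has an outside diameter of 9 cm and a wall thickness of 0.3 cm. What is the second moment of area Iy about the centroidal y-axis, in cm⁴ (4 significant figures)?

Iy ≈ 77.67 cm⁴

Decompose the section into non-overlapping parts with the origin at the bottom-left of its bounding rectangle.
Outer circle: ⌀9, A = 63.6173 cm², x = 4.5 cm, Ī = 322.062 cm⁴.
Bore (subtracted): ⌀8.4, A = 55.4177 cm², x = 4.5 cm, Ī = 244.392 cm⁴.
By symmetry the centroid is at mid-width, x̄ = 4.5 cm.
All pieces are centred on the centroidal y-axis, so I = ΣĪ (holes subtracted) = 77.6703 cm⁴.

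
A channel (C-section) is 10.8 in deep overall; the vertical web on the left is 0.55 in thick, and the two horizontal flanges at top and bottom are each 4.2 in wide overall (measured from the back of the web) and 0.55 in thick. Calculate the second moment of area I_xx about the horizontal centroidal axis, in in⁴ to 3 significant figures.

Break the section into simple shapes (no overlaps), measuring from the bottom-left corner of the bounding box.
Web: 0.55 × 10.8, A = 5.94 in², y = 5.4 in, Ī = 57.737 in⁴.
Top flange (beyond web): 3.65 × 0.55, A = 2.0075 in², y = 10.525 in, Ī = 0.050606 in⁴.
Bottom flange (beyond web): 3.65 × 0.55, A = 2.0075 in², y = 0.275 in, Ī = 0.050606 in⁴.
By symmetry the centroid is at mid-height, ȳ = 5.4 in.
Transfer each piece to the horizontal centroidal axis using Ī + A·d² with d = y − 5.4:
  web: d = 0 in → contributes +57.737 in⁴
  top flange (beyond web): d = 5.125 in → contributes +52.779 in⁴
  bottom flange (beyond web): d = -5.125 in → contributes +52.779 in⁴
Total I = 163.29 in⁴.

I_xx ≈ 163 in⁴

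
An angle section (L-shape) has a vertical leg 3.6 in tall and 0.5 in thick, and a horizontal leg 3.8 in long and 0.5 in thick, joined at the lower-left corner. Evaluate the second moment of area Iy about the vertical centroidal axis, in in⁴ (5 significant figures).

Treat the section as a set of non-overlapping primitives; coordinates are from the bounding-box lower-left.
Vertical leg: 0.5 × 3.6, A = 1.8 in², x = 0.25 in, Ī = 0.0375 in⁴.
Horizontal leg (remainder): 3.3 × 0.5, A = 1.65 in², x = 2.15 in, Ī = 1.497375 in⁴.
Centroid: x̄ = ΣA·x / ΣA = 1.158696 in.
Transfer each piece to the vertical centroidal axis using Ī + A·d² with d = x − 1.158696:
  vertical leg: d = -0.9086957 in → contributes +1.52381 in⁴
  horizontal leg (remainder): d = 0.9913043 in → contributes +3.118804 in⁴
Total I = 4.642614 in⁴.

Iy ≈ 4.6426 in⁴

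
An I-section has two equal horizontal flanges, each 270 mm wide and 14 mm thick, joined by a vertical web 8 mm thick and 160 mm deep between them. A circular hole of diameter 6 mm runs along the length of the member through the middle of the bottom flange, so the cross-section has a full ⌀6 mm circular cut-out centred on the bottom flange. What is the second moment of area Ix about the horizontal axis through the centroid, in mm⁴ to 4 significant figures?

Decompose the section into non-overlapping parts with the origin at the bottom-left of its bounding rectangle.
Bottom flange: 270 × 14, A = 3 780 mm², y = 7 mm, Ī = 61 740 mm⁴.
Web: 8 × 160, A = 1 280 mm², y = 94 mm, Ī = 2 730 667 mm⁴.
Top flange: 270 × 14, A = 3 780 mm², y = 181 mm, Ī = 61 740 mm⁴.
Hole (subtracted): ⌀6, A = 28.2743 mm², y = 7 mm, Ī = 63.6173 mm⁴.
Centroid: ȳ = ΣA·y / ΣA = 94.2792 mm.
Transfer each piece to the horizontal axis through the centroid using Ī + A·d² with d = y − 94.2792:
  bottom flange: d = -87.2792 mm → contributes +28 856 463 mm⁴
  web: d = -0.279158 mm → contributes +2 730 766 mm⁴
  top flange: d = 86.7208 mm → contributes +28 489 247 mm⁴
  hole: d = -87.2792 mm → contributes −215 448 mm⁴
Total I = 59 861 028 mm⁴.

Ix ≈ 5.986 × 10⁷ mm⁴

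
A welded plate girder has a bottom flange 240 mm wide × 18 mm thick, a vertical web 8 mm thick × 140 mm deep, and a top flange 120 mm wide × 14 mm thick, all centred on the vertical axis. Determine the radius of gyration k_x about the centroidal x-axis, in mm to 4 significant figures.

Split into non-overlapping primitives; take the origin at the lower-left of the bounding box.
Bottom plate: 240 × 18, A = 4 320 mm², y = 9 mm, Ī = 116 640 mm⁴.
Web plate: 8 × 140, A = 1 120 mm², y = 88 mm, Ī = 1 829 333 mm⁴.
Top plate: 120 × 14, A = 1 680 mm², y = 165 mm, Ī = 27 440 mm⁴.
Centroid: ȳ = ΣA·y / ΣA = 58.236 mm.
Transfer each piece to the centroidal x-axis using Ī + A·d² with d = y − 58.236:
  bottom plate: d = -49.236 mm → contributes +10 589 094 mm⁴
  web plate: d = 29.764 mm → contributes +2 821 540 mm⁴
  top plate: d = 106.764 mm → contributes +19 177 023 mm⁴
Total I = 32 587 657 mm⁴.
Radius of gyration: k = √(I/A) = √(32 587 657 / 7 120) = 67.6529 mm.

k_x ≈ 67.65 mm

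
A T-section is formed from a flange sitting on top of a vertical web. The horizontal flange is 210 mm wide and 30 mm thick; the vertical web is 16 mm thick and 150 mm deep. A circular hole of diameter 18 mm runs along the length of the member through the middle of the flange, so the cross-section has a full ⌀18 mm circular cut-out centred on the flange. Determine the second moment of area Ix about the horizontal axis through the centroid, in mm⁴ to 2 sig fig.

Treat the section as a set of non-overlapping primitives; coordinates are from the bounding-box lower-left.
Flange: 210 × 30, A = 6 300 mm², y = 165 mm, Ī = 472 500 mm⁴.
Web: 16 × 150, A = 2 400 mm², y = 75 mm, Ī = 4 500 000 mm⁴.
Hole (subtracted): ⌀18, A = 254.5 mm², y = 165 mm, Ī = 5 153 mm⁴.
Centroid: ȳ = ΣA·y / ΣA = 139.4 mm.
Transfer each piece to the horizontal axis through the centroid using Ī + A·d² with d = y − 139.4:
  flange: d = 25.58 mm → contributes +4 593 420 mm⁴
  web: d = -64.42 mm → contributes +14 461 190 mm⁴
  hole: d = 25.58 mm → contributes −171 605 mm⁴
Total I = 18 883 005 mm⁴.

Ix ≈ 1.9 × 10⁷ mm⁴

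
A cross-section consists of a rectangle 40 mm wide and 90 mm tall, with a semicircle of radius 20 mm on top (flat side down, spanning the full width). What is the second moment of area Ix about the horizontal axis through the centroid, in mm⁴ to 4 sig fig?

Ix ≈ 3.978 × 10⁶ mm⁴

Decompose the section into non-overlapping parts with the origin at the bottom-left of its bounding rectangle.
Rectangular body: 40 × 90, A = 3 600 mm², y = 45 mm, Ī = 2 430 000 mm⁴.
Semicircular cap: semicircle r = 20, A = 628.319 mm², y = 98.4883 mm, Ī = 17561.1 mm⁴.
Centroid: ȳ = ΣA·y / ΣA = 52.9482 mm.
Transfer each piece to the horizontal axis through the centroid using Ī + A·d² with d = y − 52.9482:
  rectangular body: d = -7.94823 mm → contributes +2 657 428 mm⁴
  semicircular cap: d = 45.54 mm → contributes +1 320 627 mm⁴
Total I = 3 978 055 mm⁴.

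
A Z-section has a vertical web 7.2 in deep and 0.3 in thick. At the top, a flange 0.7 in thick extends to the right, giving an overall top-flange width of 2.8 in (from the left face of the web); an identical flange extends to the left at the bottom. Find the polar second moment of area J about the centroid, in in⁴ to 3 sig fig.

Split into non-overlapping primitives; take the origin at the lower-left of the bounding box.
Web: 0.3 × 7.2, A = 2.16 in², y = 3.6 in, Ī = 9.3312 in⁴.
Top flange (beyond web): 2.5 × 0.7, A = 1.75 in², y = 6.85 in, Ī = 0.071458 in⁴.
Bottom flange (beyond web): 2.5 × 0.7, A = 1.75 in², y = 0.35 in, Ī = 0.071458 in⁴.
Centroid: ȳ = ΣA·y / ΣA = 3.6 in.
Transfer each piece to the centroidal x-axis using Ī + A·d² with d = y − 3.6:
  web: d = 0 in → contributes +9.3312 in⁴
  top flange (beyond web): d = 3.25 in → contributes +18.556 in⁴
  bottom flange (beyond web): d = -3.25 in → contributes +18.556 in⁴
Total I = 46.443 in⁴.
For the y-axis: x̄ = 2.65 in.
Repeating about the centroidal y-axis gives I_y = 8.6991 in⁴.
Polar second moment: J = I_x + I_y = 55.142 in⁴.

J ≈ 55.1 in⁴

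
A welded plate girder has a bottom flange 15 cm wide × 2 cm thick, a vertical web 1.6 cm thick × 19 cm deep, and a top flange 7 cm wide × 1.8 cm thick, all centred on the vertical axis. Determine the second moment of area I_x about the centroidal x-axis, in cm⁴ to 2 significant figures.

Break the section into simple shapes (no overlaps), measuring from the bottom-left corner of the bounding box.
Bottom plate: 15 × 2, A = 30 cm², y = 1 cm, Ī = 10 cm⁴.
Web plate: 1.6 × 19, A = 30.4 cm², y = 11.5 cm, Ī = 914.5 cm⁴.
Top plate: 7 × 1.8, A = 12.6 cm², y = 21.9 cm, Ī = 3.402 cm⁴.
Centroid: ȳ = ΣA·y / ΣA = 8.98 cm.
Transfer each piece to the centroidal x-axis using Ī + A·d² with d = y − 8.98:
  bottom plate: d = -7.98 cm → contributes +1 920 cm⁴
  web plate: d = 2.52 cm → contributes +1 108 cm⁴
  top plate: d = 12.92 cm → contributes +2 107 cm⁴
Total I = 5 135 cm⁴.

I_x ≈ 5100 cm⁴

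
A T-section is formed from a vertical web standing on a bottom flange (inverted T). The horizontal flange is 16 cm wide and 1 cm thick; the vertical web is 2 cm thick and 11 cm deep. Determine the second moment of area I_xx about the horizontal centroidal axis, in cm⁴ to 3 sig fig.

I_xx ≈ 557 cm⁴

Break the section into simple shapes (no overlaps), measuring from the bottom-left corner of the bounding box.
Flange: 16 × 1, A = 16 cm², y = 0.5 cm, Ī = 1.3333 cm⁴.
Web: 2 × 11, A = 22 cm², y = 6.5 cm, Ī = 221.83 cm⁴.
Centroid: ȳ = ΣA·y / ΣA = 3.9737 cm.
Transfer each piece to the horizontal centroidal axis using Ī + A·d² with d = y − 3.9737:
  flange: d = -3.4737 cm → contributes +194.4 cm⁴
  web: d = 2.5263 cm → contributes +362.24 cm⁴
Total I = 556.64 cm⁴.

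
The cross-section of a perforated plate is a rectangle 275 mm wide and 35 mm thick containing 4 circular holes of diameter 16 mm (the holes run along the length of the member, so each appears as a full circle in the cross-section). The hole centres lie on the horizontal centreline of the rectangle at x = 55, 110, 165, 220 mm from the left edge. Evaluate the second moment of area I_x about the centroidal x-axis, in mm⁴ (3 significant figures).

I_x ≈ 9.70 × 10⁵ mm⁴

Split into non-overlapping primitives; take the origin at the lower-left of the bounding box.
Plate: 275 × 35, A = 9 625 mm², y = 17.5 mm, Ī = 982 552 mm⁴.
Hole 1 (subtracted): ⌀16, A = 201.06 mm², y = 17.5 mm, Ī = 3 217 mm⁴.
Hole 2 (subtracted): ⌀16, A = 201.06 mm², y = 17.5 mm, Ī = 3 217 mm⁴.
Hole 3 (subtracted): ⌀16, A = 201.06 mm², y = 17.5 mm, Ī = 3 217 mm⁴.
Hole 4 (subtracted): ⌀16, A = 201.06 mm², y = 17.5 mm, Ī = 3 217 mm⁴.
By symmetry the centroid is at mid-height, ȳ = 17.5 mm.
All pieces are centred on the centroidal x-axis, so I = ΣĪ (holes subtracted) = 969 684 mm⁴.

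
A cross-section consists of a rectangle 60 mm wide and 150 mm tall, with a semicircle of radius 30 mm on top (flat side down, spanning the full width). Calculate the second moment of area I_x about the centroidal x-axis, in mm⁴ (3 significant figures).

Treat the section as a set of non-overlapping primitives; coordinates are from the bounding-box lower-left.
Rectangular body: 60 × 150, A = 9 000 mm², y = 75 mm, Ī = 16 875 000 mm⁴.
Semicircular cap: semicircle r = 30, A = 1413.7 mm², y = 162.73 mm, Ī = 88 903 mm⁴.
Centroid: ȳ = ΣA·y / ΣA = 86.91 mm.
Transfer each piece to the centroidal x-axis using Ī + A·d² with d = y − 86.91:
  rectangular body: d = -11.91 mm → contributes +18 151 661 mm⁴
  semicircular cap: d = 75.822 mm → contributes +8 216 382 mm⁴
Total I = 26 368 044 mm⁴.

I_x ≈ 2.64 × 10⁷ mm⁴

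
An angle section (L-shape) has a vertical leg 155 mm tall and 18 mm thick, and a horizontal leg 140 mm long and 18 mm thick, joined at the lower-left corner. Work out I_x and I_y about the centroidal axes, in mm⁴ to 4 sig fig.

I_x ≈ 1.141 × 10⁷ mm⁴, I_y ≈ 8.820 × 10⁶ mm⁴

Split into non-overlapping primitives; take the origin at the lower-left of the bounding box.
Vertical leg: 18 × 155, A = 2 790 mm², y = 77.5 mm, Ī = 5 585 813 mm⁴.
Horizontal leg (remainder): 122 × 18, A = 2 196 mm², y = 9 mm, Ī = 59 292 mm⁴.
Centroid: ȳ = ΣA·y / ΣA = 47.3303 mm.
Transfer each piece to the centroidal x-axis using Ī + A·d² with d = y − 47.3303:
  vertical leg: d = 30.1697 mm → contributes +8 125 296 mm⁴
  horizontal leg (remainder): d = -38.3303 mm → contributes +3 285 686 mm⁴
Total I = 11 410 982 mm⁴.
For the y-axis: x̄ = 39.8303 mm.
Repeating about the centroidal y-axis gives I_y = 8 820 264 mm⁴.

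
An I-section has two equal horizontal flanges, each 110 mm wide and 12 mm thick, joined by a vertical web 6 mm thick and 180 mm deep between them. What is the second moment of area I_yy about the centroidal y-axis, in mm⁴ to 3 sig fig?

I_yy ≈ 2.67 × 10⁶ mm⁴

Treat the section as a set of non-overlapping primitives; coordinates are from the bounding-box lower-left.
Bottom flange: 110 × 12, A = 1 320 mm², x = 55 mm, Ī = 1 331 000 mm⁴.
Web: 6 × 180, A = 1 080 mm², x = 55 mm, Ī = 3 240 mm⁴.
Top flange: 110 × 12, A = 1 320 mm², x = 55 mm, Ī = 1 331 000 mm⁴.
By symmetry the centroid is at mid-width, x̄ = 55 mm.
All pieces are centred on the centroidal y-axis, so I = ΣĪ = 2 665 240 mm⁴.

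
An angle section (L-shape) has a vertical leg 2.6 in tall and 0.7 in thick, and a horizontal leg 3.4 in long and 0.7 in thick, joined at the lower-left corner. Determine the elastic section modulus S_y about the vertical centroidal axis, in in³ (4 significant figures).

Split into non-overlapping primitives; take the origin at the lower-left of the bounding box.
Vertical leg: 0.7 × 2.6, A = 1.82 in², x = 0.35 in, Ī = 0.0743167 in⁴.
Horizontal leg (remainder): 2.7 × 0.7, A = 1.89 in², x = 2.05 in, Ī = 1.14818 in⁴.
Centroid: x̄ = ΣA·x / ΣA = 1.21604 in.
Transfer each piece to the vertical centroidal axis using Ī + A·d² with d = x − 1.21604:
  vertical leg: d = -0.866038 in → contributes +1.43936 in⁴
  horizontal leg (remainder): d = 0.833962 in → contributes +2.46266 in⁴
Total I = 3.90201 in⁴.
Extreme fibre distance c = 2.18396 in; S = I/c = 1.78667 in³.

S_y ≈ 1.787 in³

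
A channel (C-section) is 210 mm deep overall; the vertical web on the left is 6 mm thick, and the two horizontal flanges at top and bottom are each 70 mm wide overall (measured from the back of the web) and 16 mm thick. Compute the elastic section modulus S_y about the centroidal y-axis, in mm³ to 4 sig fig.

S_y ≈ 3.658 × 10⁴ mm³

Break the section into simple shapes (no overlaps), measuring from the bottom-left corner of the bounding box.
Web: 6 × 210, A = 1 260 mm², x = 3 mm, Ī = 3 780 mm⁴.
Top flange (beyond web): 64 × 16, A = 1 024 mm², x = 38 mm, Ī = 349 525 mm⁴.
Bottom flange (beyond web): 64 × 16, A = 1 024 mm², x = 38 mm, Ī = 349 525 mm⁴.
Centroid: x̄ = ΣA·x / ΣA = 24.6687 mm.
Transfer each piece to the centroidal y-axis using Ī + A·d² with d = x − 24.6687:
  web: d = -21.6687 mm → contributes +595 390 mm⁴
  top flange (beyond web): d = 13.3313 mm → contributes +531 515 mm⁴
  bottom flange (beyond web): d = 13.3313 mm → contributes +531 515 mm⁴
Total I = 1 658 420 mm⁴.
Extreme fibre distance c = 45.3313 mm; S = I/c = 36584.4 mm³.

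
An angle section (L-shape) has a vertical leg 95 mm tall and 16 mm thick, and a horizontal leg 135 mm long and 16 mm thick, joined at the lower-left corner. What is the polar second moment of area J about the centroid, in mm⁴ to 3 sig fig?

J ≈ 8.63 × 10⁶ mm⁴

Split into non-overlapping primitives; take the origin at the lower-left of the bounding box.
Vertical leg: 16 × 95, A = 1 520 mm², y = 47.5 mm, Ī = 1 143 167 mm⁴.
Horizontal leg (remainder): 119 × 16, A = 1 904 mm², y = 8 mm, Ī = 40 619 mm⁴.
Centroid: ȳ = ΣA·y / ΣA = 25.535 mm.
Transfer each piece to the centroidal x-axis using Ī + A·d² with d = y − 25.535:
  vertical leg: d = 21.965 mm → contributes +1 876 505 mm⁴
  horizontal leg (remainder): d = -17.535 mm → contributes +626 057 mm⁴
Total I = 2 502 561 mm⁴.
For the y-axis: x̄ = 45.535 mm.
Repeating about the centroidal y-axis gives I_y = 6 130 401 mm⁴.
Polar second moment: J = I_x + I_y = 8 632 962 mm⁴.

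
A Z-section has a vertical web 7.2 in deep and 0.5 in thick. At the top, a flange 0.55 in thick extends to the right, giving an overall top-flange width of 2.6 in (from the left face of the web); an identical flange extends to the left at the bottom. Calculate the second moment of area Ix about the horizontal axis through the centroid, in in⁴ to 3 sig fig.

Ix ≈ 41.1 in⁴

Split into non-overlapping primitives; take the origin at the lower-left of the bounding box.
Web: 0.5 × 7.2, A = 3.6 in², y = 3.6 in, Ī = 15.552 in⁴.
Top flange (beyond web): 2.1 × 0.55, A = 1.155 in², y = 6.925 in, Ī = 0.029116 in⁴.
Bottom flange (beyond web): 2.1 × 0.55, A = 1.155 in², y = 0.275 in, Ī = 0.029116 in⁴.
Centroid: ȳ = ΣA·y / ΣA = 3.6 in.
Transfer each piece to the horizontal axis through the centroid using Ī + A·d² with d = y − 3.6:
  web: d = 0 in → contributes +15.552 in⁴
  top flange (beyond web): d = 3.325 in → contributes +12.798 in⁴
  bottom flange (beyond web): d = -3.325 in → contributes +12.798 in⁴
Total I = 41.149 in⁴.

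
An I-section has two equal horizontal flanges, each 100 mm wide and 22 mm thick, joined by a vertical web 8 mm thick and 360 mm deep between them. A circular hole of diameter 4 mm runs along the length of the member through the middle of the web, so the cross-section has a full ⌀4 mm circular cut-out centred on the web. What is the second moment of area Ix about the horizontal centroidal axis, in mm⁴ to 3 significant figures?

Treat the section as a set of non-overlapping primitives; coordinates are from the bounding-box lower-left.
Bottom flange: 100 × 22, A = 2 200 mm², y = 11 mm, Ī = 88 733 mm⁴.
Web: 8 × 360, A = 2 880 mm², y = 202 mm, Ī = 31 104 000 mm⁴.
Top flange: 100 × 22, A = 2 200 mm², y = 393 mm, Ī = 88 733 mm⁴.
Hole (subtracted): ⌀4, A = 12.566 mm², y = 202 mm, Ī = 12.566 mm⁴.
By symmetry the centroid is at mid-height, ȳ = 202 mm.
Transfer each piece to the horizontal centroidal axis using Ī + A·d² with d = y − 202:
  bottom flange: d = -191 mm → contributes +80 346 933 mm⁴
  web: d = 0 mm → contributes +31 104 000 mm⁴
  top flange: d = 191 mm → contributes +80 346 933 mm⁴
  hole: d = 0 mm → contributes −12.566 mm⁴
Total I = 191 797 854 mm⁴.

Ix ≈ 1.92 × 10⁸ mm⁴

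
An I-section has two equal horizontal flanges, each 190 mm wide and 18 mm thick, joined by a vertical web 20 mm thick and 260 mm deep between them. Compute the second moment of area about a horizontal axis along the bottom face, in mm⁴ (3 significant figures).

I_base ≈ 4.25 × 10⁸ mm⁴

Treat the section as a set of non-overlapping primitives; coordinates are from the bounding-box lower-left.
Bottom flange: 190 × 18, A = 3 420 mm², y = 9 mm, Ī = 92 340 mm⁴.
Web: 20 × 260, A = 5 200 mm², y = 148 mm, Ī = 29 293 333 mm⁴.
Top flange: 190 × 18, A = 3 420 mm², y = 287 mm, Ī = 92 340 mm⁴.
Transfer each piece to the bottom edge using Ī + A·d² with d = y − 0:
  bottom flange: d = 9 mm → contributes +369 360 mm⁴
  web: d = 148 mm → contributes +143 194 133 mm⁴
  top flange: d = 287 mm → contributes +281 794 320 mm⁴
Total I = 425 357 813 mm⁴.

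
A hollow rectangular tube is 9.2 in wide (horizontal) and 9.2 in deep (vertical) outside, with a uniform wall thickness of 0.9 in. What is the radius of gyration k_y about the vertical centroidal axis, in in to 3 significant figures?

Split into non-overlapping primitives; take the origin at the lower-left of the bounding box.
Outer rectangle: 9.2 × 9.2, A = 84.64 in², x = 4.6 in, Ī = 596.99 in⁴.
Inner void (subtracted): 7.4 × 7.4, A = 54.76 in², x = 4.6 in, Ī = 249.89 in⁴.
By symmetry the centroid is at mid-width, x̄ = 4.6 in.
All pieces are centred on the vertical centroidal axis, so I = ΣĪ (holes subtracted) = 347.11 in⁴.
Radius of gyration: k = √(I/A) = √(347.11 / 29.88) = 3.4083 in.

k_y ≈ 3.41 in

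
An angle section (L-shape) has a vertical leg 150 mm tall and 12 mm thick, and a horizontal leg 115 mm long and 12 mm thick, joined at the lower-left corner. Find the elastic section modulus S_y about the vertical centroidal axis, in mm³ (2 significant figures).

S_y ≈ 4.1 × 10⁴ mm³

Decompose the section into non-overlapping parts with the origin at the bottom-left of its bounding rectangle.
Vertical leg: 12 × 150, A = 1 800 mm², x = 6 mm, Ī = 21 600 mm⁴.
Horizontal leg (remainder): 103 × 12, A = 1 236 mm², x = 63.5 mm, Ī = 1 092 727 mm⁴.
Centroid: x̄ = ΣA·x / ΣA = 29.41 mm.
Transfer each piece to the vertical centroidal axis using Ī + A·d² with d = x − 29.41:
  vertical leg: d = -23.41 mm → contributes +1 007 974 mm⁴
  horizontal leg (remainder): d = 34.09 mm → contributes +2 529 194 mm⁴
Total I = 3 537 168 mm⁴.
Extreme fibre distance c = 85.59 mm; S = I/c = 41 326 mm³.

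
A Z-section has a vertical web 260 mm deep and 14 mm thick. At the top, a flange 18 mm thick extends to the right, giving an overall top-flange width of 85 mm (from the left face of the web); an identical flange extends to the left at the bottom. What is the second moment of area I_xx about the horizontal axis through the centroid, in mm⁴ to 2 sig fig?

Treat the section as a set of non-overlapping primitives; coordinates are from the bounding-box lower-left.
Web: 14 × 260, A = 3 640 mm², y = 130 mm, Ī = 20 505 333 mm⁴.
Top flange (beyond web): 71 × 18, A = 1 278 mm², y = 251 mm, Ī = 34 506 mm⁴.
Bottom flange (beyond web): 71 × 18, A = 1 278 mm², y = 9 mm, Ī = 34 506 mm⁴.
Centroid: ȳ = ΣA·y / ΣA = 130 mm.
Transfer each piece to the horizontal axis through the centroid using Ī + A·d² with d = y − 130:
  web: d = 0 mm → contributes +20 505 333 mm⁴
  top flange (beyond web): d = 121 mm → contributes +18 745 704 mm⁴
  bottom flange (beyond web): d = -121 mm → contributes +18 745 704 mm⁴
Total I = 57 996 741 mm⁴.

I_xx ≈ 5.8 × 10⁷ mm⁴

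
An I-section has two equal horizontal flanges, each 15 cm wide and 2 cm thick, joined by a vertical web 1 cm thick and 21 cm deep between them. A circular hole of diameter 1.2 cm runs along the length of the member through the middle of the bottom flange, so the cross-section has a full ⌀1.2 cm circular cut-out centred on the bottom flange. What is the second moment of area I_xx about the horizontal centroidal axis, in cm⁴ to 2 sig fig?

Break the section into simple shapes (no overlaps), measuring from the bottom-left corner of the bounding box.
Bottom flange: 15 × 2, A = 30 cm², y = 1 cm, Ī = 10 cm⁴.
Web: 1 × 21, A = 21 cm², y = 12.5 cm, Ī = 771.8 cm⁴.
Top flange: 15 × 2, A = 30 cm², y = 24 cm, Ī = 10 cm⁴.
Hole (subtracted): ⌀1.2, A = 1.131 cm², y = 1 cm, Ī = 0.1018 cm⁴.
Centroid: ȳ = ΣA·y / ΣA = 12.66 cm.
Transfer each piece to the horizontal centroidal axis using Ī + A·d² with d = y − 12.66:
  bottom flange: d = -11.66 cm → contributes +4 091 cm⁴
  web: d = -0.1628 cm → contributes +772.3 cm⁴
  top flange: d = 11.34 cm → contributes +3 866 cm⁴
  hole: d = -11.66 cm → contributes −153.9 cm⁴
Total I = 8 575 cm⁴.

I_xx ≈ 8600 cm⁴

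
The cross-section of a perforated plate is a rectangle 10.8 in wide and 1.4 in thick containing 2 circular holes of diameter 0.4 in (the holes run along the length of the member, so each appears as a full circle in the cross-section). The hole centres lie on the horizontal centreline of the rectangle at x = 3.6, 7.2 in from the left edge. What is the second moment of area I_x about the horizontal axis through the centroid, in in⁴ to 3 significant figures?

Decompose the section into non-overlapping parts with the origin at the bottom-left of its bounding rectangle.
Plate: 10.8 × 1.4, A = 15.12 in², y = 0.7 in, Ī = 2.4696 in⁴.
Hole 1 (subtracted): ⌀0.4, A = 0.12566 in², y = 0.7 in, Ī = 0.0012566 in⁴.
Hole 2 (subtracted): ⌀0.4, A = 0.12566 in², y = 0.7 in, Ī = 0.0012566 in⁴.
By symmetry the centroid is at mid-height, ȳ = 0.7 in.
All pieces are centred on the horizontal axis through the centroid, so I = ΣĪ (holes subtracted) = 2.4671 in⁴.

I_x ≈ 2.47 in⁴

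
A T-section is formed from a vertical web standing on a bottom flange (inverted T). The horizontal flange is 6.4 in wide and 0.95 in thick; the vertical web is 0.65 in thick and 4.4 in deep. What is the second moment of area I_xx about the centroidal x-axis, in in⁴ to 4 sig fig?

I_xx ≈ 18.99 in⁴

Split into non-overlapping primitives; take the origin at the lower-left of the bounding box.
Flange: 6.4 × 0.95, A = 6.08 in², y = 0.475 in, Ī = 0.457267 in⁴.
Web: 0.65 × 4.4, A = 2.86 in², y = 3.15 in, Ī = 4.61413 in⁴.
Centroid: ȳ = ΣA·y / ΣA = 1.33076 in.
Transfer each piece to the centroidal x-axis using Ī + A·d² with d = y − 1.33076:
  flange: d = -0.855761 in → contributes +4.90981 in⁴
  web: d = 1.81924 in → contributes +14.0797 in⁴
Total I = 18.9895 in⁴.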